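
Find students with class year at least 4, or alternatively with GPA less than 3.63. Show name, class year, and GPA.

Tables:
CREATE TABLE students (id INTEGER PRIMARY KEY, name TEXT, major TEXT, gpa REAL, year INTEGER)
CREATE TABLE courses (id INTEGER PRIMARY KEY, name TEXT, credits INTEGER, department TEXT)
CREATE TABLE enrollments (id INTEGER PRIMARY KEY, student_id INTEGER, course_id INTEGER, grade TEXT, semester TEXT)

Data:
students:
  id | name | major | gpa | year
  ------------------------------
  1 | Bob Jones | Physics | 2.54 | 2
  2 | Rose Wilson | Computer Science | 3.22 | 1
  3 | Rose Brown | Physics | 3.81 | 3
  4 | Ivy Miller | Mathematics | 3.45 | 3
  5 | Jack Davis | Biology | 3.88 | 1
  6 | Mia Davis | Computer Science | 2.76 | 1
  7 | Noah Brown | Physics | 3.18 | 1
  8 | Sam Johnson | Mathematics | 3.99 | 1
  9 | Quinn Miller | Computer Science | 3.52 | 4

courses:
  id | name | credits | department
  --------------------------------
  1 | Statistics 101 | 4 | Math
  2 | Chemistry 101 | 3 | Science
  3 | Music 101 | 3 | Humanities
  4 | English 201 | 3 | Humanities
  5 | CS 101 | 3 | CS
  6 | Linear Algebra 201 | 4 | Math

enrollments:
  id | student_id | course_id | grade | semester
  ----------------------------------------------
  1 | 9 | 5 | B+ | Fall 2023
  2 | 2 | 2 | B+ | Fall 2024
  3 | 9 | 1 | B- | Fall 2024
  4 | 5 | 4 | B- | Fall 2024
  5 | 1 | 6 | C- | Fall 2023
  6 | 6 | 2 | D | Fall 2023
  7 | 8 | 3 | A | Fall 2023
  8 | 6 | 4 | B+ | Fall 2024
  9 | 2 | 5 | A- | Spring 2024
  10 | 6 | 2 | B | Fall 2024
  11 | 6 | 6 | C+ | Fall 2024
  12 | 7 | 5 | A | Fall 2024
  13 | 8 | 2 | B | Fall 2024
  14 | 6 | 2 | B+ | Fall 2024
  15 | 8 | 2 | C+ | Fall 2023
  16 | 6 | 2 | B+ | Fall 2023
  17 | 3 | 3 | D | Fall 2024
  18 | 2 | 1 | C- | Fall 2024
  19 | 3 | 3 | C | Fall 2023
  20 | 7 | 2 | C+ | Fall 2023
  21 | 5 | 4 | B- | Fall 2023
SELECT name, year, gpa FROM students WHERE year >= 4 OR gpa < 3.63

Execution result:
name | year | gpa
Bob Jones | 2 | 2.54
Rose Wilson | 1 | 3.22
Ivy Miller | 3 | 3.45
Mia Davis | 1 | 2.76
Noah Brown | 1 | 3.18
Quinn Miller | 4 | 3.52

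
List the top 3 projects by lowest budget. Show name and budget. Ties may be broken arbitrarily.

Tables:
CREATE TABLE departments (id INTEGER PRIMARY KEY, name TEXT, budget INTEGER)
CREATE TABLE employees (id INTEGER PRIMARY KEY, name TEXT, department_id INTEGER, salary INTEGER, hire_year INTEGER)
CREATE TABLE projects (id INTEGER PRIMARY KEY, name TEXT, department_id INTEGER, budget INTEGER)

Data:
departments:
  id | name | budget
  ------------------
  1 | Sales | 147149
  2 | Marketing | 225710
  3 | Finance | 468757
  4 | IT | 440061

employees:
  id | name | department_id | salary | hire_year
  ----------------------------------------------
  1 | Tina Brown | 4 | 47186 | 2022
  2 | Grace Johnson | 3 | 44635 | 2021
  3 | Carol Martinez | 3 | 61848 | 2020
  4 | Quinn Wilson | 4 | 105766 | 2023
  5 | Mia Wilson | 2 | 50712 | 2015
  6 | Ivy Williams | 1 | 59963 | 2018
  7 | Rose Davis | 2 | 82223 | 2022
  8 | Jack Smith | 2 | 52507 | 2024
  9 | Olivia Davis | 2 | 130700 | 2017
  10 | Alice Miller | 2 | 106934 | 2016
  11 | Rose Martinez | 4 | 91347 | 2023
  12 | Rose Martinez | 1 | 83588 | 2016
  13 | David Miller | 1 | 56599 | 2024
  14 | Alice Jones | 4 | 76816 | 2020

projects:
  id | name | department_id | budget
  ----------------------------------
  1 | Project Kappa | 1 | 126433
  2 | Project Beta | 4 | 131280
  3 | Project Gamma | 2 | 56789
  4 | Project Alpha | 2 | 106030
SELECT name, budget FROM projects ORDER BY budget ASC LIMIT 3

Execution result:
name | budget
Project Gamma | 56789
Project Alpha | 106030
Project Kappa | 126433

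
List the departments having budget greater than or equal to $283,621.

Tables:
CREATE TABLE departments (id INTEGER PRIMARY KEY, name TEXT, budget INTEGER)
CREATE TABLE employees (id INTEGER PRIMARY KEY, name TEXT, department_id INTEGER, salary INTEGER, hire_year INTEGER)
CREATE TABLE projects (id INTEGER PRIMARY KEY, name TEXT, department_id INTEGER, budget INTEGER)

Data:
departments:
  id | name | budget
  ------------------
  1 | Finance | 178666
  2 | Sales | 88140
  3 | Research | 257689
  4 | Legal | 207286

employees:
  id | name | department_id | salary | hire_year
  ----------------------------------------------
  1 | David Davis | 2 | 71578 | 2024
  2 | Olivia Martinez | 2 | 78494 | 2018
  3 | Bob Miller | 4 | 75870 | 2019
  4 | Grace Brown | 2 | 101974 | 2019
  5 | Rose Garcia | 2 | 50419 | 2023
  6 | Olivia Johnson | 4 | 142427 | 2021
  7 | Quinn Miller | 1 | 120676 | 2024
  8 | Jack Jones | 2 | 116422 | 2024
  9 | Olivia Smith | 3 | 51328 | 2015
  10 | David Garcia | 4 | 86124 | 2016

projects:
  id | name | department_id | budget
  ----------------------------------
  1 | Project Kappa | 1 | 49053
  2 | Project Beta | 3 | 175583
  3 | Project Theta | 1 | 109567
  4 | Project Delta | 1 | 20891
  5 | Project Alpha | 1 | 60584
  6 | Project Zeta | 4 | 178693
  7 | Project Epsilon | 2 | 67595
SELECT name, budget FROM departments WHERE budget >= 283621

Execution result:
(no rows)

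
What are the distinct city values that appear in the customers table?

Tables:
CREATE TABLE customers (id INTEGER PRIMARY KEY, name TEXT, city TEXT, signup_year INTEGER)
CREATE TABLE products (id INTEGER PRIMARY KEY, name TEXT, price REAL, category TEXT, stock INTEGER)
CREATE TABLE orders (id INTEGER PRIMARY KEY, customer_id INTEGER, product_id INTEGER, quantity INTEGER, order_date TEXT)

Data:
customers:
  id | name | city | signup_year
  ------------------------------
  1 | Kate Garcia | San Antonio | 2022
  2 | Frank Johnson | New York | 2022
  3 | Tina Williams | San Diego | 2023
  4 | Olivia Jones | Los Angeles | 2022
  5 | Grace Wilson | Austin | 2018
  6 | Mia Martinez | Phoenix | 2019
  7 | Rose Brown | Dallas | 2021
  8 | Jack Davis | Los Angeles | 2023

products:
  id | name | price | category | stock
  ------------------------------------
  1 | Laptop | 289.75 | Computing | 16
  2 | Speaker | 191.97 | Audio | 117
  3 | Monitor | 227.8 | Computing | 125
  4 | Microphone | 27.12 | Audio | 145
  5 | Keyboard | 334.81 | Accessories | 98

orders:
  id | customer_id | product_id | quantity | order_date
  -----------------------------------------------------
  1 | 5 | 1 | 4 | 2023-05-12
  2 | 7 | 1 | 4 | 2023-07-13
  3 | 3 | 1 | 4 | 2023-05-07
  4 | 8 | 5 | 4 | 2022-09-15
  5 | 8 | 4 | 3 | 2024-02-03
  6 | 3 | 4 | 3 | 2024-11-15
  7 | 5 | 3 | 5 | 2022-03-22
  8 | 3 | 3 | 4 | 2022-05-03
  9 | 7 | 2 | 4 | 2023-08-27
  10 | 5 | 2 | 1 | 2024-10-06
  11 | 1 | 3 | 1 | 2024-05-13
SELECT DISTINCT city FROM customers

Execution result:
city
San Antonio
New York
San Diego
Los Angeles
Austin
Phoenix
Dallas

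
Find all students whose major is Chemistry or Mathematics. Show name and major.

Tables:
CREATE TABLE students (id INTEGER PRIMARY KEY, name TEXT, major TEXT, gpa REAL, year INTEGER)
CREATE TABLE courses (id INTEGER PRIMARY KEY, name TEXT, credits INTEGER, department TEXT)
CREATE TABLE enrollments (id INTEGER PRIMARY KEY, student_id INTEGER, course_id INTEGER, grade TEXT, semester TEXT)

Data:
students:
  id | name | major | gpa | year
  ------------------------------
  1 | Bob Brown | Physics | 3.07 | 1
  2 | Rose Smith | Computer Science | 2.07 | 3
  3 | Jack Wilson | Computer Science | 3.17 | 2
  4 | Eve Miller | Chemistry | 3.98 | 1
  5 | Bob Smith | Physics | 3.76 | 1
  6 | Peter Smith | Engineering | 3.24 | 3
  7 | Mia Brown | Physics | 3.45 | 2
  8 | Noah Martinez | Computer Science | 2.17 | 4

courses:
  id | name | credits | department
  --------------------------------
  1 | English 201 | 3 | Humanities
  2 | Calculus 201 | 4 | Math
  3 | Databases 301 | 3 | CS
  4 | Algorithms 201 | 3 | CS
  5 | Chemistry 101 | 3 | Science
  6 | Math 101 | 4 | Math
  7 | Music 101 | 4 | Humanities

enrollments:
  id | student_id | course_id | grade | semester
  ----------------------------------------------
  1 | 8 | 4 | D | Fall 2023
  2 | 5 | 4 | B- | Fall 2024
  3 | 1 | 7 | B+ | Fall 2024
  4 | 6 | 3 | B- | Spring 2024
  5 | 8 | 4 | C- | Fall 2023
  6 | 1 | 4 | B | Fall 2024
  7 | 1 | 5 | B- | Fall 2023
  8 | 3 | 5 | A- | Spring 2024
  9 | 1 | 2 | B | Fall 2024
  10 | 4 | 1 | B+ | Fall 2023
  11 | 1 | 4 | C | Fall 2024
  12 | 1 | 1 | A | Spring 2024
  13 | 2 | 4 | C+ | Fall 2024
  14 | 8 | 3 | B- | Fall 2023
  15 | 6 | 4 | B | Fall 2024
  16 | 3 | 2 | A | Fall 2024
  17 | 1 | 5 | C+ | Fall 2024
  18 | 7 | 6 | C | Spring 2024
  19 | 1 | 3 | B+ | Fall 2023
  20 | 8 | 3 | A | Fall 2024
SELECT name, major FROM students WHERE major IN ('Chemistry', 'Mathematics')

Execution result:
name | major
Eve Miller | Chemistry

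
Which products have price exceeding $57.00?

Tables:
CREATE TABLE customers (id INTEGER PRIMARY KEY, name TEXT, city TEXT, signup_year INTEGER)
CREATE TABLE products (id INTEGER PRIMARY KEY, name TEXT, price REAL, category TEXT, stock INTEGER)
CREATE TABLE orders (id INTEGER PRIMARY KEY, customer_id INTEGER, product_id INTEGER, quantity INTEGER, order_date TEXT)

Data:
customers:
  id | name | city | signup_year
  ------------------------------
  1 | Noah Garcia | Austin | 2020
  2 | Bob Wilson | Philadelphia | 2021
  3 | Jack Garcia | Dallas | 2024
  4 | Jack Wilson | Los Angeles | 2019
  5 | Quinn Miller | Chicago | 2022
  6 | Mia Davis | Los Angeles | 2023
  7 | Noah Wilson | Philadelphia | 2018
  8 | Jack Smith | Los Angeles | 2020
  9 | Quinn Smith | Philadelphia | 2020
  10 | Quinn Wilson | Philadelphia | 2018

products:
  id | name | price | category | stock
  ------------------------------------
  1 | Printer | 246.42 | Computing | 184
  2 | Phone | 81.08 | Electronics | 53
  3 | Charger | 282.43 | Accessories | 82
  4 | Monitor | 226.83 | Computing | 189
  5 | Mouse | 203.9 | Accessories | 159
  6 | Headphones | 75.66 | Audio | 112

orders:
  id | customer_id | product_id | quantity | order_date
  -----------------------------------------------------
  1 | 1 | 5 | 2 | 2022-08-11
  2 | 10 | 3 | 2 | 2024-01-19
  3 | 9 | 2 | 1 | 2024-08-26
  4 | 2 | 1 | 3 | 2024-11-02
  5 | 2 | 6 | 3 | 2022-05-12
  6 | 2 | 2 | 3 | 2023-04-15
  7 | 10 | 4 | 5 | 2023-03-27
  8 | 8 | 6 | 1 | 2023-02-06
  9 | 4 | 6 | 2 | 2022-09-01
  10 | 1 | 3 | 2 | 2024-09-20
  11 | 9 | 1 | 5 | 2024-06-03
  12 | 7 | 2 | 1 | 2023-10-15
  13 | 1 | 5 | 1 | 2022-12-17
SELECT name, price FROM products WHERE price > 57.0

Execution result:
name | price
Printer | 246.42
Phone | 81.08
Charger | 282.43
Monitor | 226.83
Mouse | 203.90
Headphones | 75.66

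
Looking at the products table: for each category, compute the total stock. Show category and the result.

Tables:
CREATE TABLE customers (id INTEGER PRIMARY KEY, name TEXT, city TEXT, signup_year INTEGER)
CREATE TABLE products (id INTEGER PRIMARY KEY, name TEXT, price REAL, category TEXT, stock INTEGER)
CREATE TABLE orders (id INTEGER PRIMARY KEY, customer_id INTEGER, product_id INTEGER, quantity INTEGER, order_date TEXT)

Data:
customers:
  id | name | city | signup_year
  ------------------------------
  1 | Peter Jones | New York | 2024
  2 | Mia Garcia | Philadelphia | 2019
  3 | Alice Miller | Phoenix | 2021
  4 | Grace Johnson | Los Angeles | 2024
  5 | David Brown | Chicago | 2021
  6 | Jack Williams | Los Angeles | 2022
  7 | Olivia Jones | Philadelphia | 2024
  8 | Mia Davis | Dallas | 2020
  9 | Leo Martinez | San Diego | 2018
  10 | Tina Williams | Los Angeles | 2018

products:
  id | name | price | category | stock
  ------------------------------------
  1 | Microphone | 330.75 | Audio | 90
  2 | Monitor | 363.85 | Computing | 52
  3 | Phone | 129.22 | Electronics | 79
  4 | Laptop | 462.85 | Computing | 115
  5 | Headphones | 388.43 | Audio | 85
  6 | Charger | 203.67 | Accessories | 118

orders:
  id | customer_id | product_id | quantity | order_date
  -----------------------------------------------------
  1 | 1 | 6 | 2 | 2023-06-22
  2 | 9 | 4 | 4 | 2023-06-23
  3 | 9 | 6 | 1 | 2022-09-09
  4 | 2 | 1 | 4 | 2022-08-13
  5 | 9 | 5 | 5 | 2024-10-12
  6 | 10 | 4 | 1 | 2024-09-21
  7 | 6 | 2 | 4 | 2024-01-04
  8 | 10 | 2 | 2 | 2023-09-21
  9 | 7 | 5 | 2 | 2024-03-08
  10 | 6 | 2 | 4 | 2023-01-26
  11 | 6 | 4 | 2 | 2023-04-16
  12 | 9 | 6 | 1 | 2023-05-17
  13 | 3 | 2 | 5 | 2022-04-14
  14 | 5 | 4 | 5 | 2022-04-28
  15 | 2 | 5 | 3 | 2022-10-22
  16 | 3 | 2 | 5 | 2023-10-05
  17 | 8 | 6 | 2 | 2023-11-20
SELECT category, SUM(stock) AS sum_stock FROM products GROUP BY category

Execution result:
category | sum_stock
Accessories | 118
Audio | 175
Computing | 167
Electronics | 79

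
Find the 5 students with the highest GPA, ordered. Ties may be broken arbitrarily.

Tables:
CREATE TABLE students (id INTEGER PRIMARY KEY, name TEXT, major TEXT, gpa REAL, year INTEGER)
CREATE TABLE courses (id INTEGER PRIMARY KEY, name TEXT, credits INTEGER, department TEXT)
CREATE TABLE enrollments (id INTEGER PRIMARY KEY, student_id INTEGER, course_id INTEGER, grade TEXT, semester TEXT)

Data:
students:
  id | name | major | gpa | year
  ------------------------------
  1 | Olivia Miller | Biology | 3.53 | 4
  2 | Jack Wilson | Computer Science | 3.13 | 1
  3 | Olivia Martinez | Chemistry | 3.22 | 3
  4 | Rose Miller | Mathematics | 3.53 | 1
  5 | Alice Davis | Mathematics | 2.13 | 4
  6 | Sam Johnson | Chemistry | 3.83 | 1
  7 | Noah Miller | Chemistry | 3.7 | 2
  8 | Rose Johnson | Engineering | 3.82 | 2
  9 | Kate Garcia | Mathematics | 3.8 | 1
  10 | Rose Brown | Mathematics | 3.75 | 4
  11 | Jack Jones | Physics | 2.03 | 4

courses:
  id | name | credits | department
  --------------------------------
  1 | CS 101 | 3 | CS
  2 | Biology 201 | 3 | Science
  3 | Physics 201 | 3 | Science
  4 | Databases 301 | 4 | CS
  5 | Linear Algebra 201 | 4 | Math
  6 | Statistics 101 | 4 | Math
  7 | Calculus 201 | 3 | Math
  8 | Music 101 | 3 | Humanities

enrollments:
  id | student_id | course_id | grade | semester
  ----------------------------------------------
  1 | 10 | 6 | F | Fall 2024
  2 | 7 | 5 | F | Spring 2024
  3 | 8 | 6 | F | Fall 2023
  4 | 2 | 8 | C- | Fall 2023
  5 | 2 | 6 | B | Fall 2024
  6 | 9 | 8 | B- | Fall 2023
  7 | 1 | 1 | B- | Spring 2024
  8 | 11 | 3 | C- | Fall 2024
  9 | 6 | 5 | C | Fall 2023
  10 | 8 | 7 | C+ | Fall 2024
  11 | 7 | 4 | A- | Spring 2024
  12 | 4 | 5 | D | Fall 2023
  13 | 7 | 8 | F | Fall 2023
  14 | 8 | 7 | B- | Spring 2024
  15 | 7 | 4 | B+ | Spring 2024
SELECT name, gpa FROM students ORDER BY gpa DESC LIMIT 5

Execution result:
name | gpa
Sam Johnson | 3.83
Rose Johnson | 3.82
Kate Garcia | 3.80
Rose Brown | 3.75
Noah Miller | 3.70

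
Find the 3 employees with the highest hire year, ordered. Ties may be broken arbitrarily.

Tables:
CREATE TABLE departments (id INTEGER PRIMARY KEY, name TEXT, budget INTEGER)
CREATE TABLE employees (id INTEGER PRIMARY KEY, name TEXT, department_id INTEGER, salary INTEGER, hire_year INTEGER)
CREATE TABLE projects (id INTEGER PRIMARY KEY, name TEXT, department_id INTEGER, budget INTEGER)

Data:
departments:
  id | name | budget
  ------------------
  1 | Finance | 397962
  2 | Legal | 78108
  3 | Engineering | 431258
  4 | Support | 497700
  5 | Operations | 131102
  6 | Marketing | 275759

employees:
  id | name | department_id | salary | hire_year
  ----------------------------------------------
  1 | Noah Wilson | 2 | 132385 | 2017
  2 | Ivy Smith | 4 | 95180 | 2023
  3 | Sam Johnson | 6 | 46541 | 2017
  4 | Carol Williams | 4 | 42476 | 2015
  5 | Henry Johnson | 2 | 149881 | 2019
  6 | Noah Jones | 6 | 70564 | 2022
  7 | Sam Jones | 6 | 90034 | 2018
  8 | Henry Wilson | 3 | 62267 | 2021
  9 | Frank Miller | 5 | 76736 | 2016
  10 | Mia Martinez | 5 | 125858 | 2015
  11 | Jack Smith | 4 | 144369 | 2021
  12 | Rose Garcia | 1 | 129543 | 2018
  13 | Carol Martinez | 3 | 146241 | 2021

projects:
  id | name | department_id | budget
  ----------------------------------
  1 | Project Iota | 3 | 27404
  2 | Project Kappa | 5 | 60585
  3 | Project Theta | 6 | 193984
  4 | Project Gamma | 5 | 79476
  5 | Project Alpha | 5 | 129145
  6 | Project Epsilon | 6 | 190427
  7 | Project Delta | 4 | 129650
SELECT name, hire_year FROM employees ORDER BY hire_year DESC LIMIT 3

Execution result:
name | hire_year
Ivy Smith | 2023
Noah Jones | 2022
Henry Wilson | 2021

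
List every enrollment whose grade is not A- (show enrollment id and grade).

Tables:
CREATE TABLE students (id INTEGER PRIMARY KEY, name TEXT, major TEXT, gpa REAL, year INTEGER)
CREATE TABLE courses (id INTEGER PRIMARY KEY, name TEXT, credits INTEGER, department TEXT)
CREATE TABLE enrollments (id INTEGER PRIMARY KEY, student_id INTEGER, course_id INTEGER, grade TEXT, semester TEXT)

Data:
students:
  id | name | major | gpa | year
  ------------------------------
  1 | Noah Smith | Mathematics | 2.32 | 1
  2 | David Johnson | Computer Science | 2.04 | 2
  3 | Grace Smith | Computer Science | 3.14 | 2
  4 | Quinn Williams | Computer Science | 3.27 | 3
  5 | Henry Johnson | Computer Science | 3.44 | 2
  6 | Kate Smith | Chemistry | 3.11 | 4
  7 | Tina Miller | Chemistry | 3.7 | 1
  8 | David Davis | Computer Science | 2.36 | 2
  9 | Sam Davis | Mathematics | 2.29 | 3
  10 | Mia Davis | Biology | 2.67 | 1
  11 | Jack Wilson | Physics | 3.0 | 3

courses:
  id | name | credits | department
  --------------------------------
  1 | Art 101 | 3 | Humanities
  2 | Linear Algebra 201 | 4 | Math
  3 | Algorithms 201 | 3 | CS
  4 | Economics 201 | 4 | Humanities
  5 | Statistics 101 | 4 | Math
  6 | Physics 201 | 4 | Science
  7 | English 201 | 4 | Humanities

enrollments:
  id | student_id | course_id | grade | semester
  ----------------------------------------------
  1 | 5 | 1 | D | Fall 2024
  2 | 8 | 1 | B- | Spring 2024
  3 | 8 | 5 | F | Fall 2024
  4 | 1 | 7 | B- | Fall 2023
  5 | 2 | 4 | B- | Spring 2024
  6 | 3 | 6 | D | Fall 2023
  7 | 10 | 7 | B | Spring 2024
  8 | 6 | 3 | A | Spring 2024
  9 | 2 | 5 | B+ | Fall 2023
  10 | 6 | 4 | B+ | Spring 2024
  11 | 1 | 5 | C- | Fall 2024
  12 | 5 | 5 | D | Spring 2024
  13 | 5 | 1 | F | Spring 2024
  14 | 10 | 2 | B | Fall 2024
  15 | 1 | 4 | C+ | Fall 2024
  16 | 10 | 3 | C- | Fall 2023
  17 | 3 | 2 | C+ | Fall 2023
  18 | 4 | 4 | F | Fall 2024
SELECT id, grade FROM enrollments WHERE grade <> 'A-'

Execution result:
id | grade
1 | D
2 | B-
3 | F
4 | B-
5 | B-
6 | D
7 | B
8 | A
9 | B+
10 | B+
11 | C-
12 | D
13 | F
14 | B
15 | C+
16 | C-
17 | C+
18 | F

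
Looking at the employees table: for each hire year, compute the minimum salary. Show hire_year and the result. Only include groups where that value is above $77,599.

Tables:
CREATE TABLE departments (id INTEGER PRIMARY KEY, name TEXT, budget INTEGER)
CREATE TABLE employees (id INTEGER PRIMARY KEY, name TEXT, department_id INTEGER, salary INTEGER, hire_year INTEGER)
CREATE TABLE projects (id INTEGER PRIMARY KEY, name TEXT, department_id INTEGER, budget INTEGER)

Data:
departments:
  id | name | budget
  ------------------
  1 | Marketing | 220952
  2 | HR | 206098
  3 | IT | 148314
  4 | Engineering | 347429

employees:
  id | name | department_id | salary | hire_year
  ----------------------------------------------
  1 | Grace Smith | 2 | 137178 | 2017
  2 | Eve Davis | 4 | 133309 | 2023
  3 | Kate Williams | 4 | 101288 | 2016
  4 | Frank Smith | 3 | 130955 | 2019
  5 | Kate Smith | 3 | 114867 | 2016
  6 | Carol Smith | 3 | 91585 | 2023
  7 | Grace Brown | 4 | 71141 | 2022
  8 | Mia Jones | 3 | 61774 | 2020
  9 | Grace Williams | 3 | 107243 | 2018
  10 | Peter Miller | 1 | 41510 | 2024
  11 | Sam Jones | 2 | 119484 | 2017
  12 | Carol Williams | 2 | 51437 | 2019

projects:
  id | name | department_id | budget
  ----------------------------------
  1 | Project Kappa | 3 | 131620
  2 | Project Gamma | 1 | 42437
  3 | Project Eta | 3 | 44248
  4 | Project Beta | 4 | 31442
SELECT hire_year, MIN(salary) AS min_salary FROM employees GROUP BY hire_year HAVING MIN(salary) > 77599

Execution result:
hire_year | min_salary
2016 | 101288
2017 | 119484
2018 | 107243
2023 | 91585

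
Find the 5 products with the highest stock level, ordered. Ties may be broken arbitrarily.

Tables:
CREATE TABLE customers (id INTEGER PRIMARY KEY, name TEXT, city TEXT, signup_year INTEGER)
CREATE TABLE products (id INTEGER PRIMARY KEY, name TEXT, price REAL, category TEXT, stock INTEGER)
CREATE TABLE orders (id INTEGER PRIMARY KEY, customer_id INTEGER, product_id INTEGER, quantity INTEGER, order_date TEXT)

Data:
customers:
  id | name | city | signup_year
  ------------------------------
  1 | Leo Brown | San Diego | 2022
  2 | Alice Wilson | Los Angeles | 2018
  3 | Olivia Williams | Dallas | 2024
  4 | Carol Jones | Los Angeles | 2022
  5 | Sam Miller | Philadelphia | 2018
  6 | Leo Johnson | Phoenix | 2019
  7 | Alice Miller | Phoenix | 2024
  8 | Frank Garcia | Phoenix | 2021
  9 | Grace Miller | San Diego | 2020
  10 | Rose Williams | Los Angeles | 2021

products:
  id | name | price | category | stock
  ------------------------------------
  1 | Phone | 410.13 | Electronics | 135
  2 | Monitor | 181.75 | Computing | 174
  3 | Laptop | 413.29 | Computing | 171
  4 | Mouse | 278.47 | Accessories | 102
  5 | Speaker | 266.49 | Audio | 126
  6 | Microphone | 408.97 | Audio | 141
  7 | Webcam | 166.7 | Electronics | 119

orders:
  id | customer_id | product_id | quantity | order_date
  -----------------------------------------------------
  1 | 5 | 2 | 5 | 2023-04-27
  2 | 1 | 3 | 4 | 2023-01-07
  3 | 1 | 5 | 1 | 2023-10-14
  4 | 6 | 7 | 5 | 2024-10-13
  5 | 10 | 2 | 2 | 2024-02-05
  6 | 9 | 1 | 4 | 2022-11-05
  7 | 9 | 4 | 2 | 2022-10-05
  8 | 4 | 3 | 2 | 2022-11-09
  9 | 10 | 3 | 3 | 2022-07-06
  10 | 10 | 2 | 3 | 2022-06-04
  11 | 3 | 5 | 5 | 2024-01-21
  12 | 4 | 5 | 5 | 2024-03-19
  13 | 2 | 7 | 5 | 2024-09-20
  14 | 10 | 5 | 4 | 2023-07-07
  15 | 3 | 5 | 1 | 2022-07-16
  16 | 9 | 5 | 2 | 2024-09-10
SELECT name, stock FROM products ORDER BY stock DESC LIMIT 5

Execution result:
name | stock
Monitor | 174
Laptop | 171
Microphone | 141
Phone | 135
Speaker | 126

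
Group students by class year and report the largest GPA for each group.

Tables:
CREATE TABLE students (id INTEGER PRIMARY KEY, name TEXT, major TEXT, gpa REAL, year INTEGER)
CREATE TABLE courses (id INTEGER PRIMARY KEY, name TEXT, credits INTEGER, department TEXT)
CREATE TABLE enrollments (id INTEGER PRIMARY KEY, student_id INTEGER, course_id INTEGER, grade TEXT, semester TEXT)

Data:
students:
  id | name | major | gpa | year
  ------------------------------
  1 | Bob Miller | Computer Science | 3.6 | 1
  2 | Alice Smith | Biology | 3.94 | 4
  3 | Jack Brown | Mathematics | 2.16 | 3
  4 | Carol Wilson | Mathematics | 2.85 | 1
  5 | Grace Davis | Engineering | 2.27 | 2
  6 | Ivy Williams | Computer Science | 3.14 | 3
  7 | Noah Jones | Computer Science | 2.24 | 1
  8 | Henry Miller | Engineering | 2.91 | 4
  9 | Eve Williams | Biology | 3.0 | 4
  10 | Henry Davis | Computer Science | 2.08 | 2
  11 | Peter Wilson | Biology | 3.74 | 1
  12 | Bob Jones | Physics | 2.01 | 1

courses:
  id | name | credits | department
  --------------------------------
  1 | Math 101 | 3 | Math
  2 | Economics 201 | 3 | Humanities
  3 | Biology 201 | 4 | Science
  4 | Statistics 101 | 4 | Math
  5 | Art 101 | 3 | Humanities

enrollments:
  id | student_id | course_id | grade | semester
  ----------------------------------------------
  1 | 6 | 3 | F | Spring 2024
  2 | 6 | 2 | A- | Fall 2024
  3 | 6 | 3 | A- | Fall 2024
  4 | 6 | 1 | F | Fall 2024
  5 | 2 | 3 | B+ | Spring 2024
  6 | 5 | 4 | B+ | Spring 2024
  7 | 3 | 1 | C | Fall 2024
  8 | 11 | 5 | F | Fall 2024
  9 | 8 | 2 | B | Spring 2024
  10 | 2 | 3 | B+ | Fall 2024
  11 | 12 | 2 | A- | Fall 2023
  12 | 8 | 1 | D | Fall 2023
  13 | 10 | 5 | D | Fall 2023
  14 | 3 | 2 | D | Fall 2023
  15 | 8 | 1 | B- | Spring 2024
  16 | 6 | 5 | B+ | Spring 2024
SELECT year, MAX(gpa) AS max_gpa FROM students GROUP BY year

Execution result:
year | max_gpa
1 | 3.74
2 | 2.27
3 | 3.14
4 | 3.94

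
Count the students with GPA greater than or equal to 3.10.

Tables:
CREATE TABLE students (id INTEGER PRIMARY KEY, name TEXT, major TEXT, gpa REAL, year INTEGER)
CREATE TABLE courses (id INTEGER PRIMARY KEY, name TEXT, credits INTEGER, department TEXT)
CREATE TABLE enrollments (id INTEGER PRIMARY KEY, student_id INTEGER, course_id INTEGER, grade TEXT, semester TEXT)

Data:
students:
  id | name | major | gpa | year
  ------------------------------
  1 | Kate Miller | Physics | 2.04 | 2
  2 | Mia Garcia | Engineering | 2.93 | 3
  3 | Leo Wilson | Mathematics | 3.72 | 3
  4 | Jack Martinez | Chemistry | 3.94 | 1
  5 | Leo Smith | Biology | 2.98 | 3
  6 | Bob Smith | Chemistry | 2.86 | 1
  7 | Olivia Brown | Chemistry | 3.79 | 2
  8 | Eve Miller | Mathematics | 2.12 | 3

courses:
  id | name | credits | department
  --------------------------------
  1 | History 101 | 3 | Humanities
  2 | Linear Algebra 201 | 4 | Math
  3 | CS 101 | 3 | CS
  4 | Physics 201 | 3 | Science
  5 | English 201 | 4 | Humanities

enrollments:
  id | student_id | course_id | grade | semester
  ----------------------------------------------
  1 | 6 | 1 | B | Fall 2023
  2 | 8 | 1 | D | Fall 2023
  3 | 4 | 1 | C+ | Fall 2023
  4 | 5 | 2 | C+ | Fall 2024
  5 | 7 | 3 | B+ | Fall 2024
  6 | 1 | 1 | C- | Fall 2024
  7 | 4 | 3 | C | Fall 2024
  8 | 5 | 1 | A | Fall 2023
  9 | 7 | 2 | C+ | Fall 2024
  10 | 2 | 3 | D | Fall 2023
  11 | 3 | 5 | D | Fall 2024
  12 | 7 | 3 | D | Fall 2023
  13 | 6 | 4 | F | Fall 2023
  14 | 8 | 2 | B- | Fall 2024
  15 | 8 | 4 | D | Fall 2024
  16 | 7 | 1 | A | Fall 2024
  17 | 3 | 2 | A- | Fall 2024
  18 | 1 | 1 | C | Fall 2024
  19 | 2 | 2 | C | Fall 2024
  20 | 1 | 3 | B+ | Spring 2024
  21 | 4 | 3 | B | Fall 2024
SELECT COUNT(*) FROM students WHERE gpa >= 3.1

Execution result:
3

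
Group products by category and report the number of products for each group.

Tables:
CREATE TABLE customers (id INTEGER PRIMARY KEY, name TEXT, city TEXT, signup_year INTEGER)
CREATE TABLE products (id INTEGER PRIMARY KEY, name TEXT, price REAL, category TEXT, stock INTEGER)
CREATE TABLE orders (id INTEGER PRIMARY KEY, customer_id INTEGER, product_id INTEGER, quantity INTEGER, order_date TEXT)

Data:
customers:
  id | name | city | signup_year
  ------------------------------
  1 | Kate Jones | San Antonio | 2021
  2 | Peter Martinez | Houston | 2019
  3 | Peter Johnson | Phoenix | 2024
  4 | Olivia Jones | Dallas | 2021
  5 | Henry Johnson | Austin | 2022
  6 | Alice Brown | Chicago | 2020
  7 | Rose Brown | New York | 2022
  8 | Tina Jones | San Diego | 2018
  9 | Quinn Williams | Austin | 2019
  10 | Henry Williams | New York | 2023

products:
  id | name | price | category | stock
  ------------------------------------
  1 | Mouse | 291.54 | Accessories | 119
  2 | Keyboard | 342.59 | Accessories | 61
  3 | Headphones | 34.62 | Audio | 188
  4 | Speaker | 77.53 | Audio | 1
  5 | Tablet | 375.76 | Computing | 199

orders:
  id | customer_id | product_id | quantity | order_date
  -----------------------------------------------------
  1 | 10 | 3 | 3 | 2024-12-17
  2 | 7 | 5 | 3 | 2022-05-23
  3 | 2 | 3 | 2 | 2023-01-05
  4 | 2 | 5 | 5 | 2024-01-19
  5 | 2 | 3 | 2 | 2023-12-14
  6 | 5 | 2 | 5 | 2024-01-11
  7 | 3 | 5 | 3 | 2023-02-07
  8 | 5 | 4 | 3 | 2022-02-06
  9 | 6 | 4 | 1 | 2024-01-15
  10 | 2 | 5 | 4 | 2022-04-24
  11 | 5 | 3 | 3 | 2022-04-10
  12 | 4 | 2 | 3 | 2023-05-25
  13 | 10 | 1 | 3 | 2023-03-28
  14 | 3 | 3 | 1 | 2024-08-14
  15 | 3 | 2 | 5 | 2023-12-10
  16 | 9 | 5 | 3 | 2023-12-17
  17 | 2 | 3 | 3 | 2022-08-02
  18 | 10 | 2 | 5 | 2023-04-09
SELECT category, COUNT(*) AS n FROM products GROUP BY category

Execution result:
category | n
Accessories | 2
Audio | 2
Computing | 1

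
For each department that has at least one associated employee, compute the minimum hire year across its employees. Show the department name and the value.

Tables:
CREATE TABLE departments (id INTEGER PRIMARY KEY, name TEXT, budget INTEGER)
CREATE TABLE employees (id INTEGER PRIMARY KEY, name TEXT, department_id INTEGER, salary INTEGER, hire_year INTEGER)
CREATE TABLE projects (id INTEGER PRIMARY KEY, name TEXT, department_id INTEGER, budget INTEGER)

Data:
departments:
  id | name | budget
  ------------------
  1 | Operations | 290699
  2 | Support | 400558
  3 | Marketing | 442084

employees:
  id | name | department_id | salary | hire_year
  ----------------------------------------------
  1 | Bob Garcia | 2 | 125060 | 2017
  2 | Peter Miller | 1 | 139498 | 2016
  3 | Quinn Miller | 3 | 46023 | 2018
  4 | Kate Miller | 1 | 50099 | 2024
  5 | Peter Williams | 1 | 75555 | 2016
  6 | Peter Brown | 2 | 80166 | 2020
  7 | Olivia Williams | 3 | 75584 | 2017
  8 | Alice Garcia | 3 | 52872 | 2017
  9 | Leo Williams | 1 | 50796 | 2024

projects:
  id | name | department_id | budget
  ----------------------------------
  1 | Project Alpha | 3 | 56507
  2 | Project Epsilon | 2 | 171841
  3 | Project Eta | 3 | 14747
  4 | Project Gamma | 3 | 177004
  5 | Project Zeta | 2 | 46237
SELECT p.name, MIN(c.hire_year) AS min_hire_year FROM employees c JOIN departments p ON c.department_id = p.id GROUP BY p.id, p.name

Execution result:
name | min_hire_year
Operations | 2016
Support | 2017
Marketing | 2017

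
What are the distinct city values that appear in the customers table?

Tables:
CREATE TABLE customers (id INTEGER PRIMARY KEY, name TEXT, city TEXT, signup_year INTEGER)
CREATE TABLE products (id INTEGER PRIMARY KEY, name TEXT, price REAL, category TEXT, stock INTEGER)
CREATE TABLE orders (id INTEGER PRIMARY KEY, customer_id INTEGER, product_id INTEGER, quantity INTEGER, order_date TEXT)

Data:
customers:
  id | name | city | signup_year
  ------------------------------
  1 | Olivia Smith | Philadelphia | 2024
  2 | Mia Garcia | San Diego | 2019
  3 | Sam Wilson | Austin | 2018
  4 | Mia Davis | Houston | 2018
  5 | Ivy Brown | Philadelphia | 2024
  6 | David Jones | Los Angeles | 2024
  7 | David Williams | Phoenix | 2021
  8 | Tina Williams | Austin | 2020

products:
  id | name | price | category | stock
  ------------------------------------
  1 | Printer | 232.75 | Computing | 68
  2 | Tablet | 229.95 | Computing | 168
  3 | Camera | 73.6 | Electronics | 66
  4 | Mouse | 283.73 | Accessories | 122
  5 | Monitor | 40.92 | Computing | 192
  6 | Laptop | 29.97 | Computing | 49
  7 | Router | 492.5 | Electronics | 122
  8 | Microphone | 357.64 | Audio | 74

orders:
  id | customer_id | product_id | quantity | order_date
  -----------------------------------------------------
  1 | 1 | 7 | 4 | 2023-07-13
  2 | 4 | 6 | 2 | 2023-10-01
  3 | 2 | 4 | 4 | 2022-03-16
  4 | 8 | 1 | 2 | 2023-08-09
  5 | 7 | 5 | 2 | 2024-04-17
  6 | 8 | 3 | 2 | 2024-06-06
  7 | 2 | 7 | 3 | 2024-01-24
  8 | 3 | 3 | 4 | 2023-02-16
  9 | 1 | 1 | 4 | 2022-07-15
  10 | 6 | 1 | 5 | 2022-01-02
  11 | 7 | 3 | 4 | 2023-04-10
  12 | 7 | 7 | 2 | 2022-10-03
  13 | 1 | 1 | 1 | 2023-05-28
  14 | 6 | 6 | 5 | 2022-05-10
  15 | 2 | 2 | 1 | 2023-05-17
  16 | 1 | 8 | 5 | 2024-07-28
SELECT DISTINCT city FROM customers

Execution result:
city
Philadelphia
San Diego
Austin
Houston
Los Angeles
Phoenix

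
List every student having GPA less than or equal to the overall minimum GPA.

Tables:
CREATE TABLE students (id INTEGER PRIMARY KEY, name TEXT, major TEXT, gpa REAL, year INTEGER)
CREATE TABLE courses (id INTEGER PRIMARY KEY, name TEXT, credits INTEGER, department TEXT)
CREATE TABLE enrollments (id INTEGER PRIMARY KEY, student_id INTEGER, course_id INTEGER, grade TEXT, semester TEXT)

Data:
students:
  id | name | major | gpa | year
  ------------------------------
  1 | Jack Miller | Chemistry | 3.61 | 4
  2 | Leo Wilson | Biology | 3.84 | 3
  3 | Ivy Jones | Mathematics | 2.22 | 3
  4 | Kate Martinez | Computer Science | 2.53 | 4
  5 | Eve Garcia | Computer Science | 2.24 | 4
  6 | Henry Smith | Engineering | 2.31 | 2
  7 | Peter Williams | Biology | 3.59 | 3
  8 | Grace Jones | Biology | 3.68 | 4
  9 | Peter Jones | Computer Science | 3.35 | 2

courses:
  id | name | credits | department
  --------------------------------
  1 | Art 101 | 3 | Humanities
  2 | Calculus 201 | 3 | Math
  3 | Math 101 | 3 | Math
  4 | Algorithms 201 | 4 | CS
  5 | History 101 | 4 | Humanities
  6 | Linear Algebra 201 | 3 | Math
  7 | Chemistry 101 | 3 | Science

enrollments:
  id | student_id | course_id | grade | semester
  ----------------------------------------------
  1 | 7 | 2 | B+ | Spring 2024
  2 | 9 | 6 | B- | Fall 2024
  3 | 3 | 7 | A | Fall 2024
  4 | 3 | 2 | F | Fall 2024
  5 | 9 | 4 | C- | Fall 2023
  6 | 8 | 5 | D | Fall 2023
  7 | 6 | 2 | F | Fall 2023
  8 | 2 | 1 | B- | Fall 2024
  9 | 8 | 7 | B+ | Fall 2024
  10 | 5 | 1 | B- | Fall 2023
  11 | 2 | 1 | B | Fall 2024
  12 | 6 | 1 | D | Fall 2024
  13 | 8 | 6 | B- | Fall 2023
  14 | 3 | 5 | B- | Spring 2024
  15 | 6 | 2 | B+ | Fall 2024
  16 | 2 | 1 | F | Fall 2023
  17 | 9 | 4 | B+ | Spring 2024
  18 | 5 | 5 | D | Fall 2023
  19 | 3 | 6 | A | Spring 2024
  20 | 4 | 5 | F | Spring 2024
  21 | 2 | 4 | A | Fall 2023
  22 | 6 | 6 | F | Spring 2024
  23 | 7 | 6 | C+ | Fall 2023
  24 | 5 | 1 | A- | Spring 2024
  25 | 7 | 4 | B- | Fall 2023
SELECT name, gpa FROM students WHERE gpa <= (SELECT MIN(gpa) FROM students)

Execution result:
name | gpa
Ivy Jones | 2.22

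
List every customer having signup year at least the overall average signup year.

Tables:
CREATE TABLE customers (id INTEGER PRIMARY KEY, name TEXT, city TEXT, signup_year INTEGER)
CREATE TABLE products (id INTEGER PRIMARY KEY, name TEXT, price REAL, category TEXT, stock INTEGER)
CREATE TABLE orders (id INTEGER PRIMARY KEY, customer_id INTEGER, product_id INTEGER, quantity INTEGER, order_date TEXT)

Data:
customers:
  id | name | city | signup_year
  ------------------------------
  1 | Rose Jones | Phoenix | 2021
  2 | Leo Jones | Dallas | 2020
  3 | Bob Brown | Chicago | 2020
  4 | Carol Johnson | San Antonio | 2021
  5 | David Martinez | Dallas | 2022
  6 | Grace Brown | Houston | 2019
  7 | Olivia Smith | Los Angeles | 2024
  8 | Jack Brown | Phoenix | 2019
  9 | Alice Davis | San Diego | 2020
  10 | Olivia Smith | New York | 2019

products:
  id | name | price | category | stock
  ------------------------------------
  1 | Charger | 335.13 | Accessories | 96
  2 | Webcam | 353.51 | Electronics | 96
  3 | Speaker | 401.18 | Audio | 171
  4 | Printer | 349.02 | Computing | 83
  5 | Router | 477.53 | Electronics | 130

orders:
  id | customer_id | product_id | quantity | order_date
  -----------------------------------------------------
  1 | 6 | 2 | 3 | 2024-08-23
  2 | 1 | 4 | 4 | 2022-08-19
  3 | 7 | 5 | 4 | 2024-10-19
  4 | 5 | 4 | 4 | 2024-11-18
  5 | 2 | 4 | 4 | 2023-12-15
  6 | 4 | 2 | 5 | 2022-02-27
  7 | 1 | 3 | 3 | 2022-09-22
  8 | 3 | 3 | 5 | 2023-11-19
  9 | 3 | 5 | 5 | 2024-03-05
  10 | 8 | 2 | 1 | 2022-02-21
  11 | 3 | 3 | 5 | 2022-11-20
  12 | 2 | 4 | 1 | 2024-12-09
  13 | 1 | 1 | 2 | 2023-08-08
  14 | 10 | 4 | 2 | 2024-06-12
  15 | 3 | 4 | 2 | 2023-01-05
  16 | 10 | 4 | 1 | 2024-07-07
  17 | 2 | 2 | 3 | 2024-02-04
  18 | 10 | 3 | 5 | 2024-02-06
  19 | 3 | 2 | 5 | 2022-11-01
SELECT name, signup_year FROM customers WHERE signup_year >= (SELECT AVG(signup_year) FROM customers)

Execution result:
name | signup_year
Rose Jones | 2021
Carol Johnson | 2021
David Martinez | 2022
Olivia Smith | 2024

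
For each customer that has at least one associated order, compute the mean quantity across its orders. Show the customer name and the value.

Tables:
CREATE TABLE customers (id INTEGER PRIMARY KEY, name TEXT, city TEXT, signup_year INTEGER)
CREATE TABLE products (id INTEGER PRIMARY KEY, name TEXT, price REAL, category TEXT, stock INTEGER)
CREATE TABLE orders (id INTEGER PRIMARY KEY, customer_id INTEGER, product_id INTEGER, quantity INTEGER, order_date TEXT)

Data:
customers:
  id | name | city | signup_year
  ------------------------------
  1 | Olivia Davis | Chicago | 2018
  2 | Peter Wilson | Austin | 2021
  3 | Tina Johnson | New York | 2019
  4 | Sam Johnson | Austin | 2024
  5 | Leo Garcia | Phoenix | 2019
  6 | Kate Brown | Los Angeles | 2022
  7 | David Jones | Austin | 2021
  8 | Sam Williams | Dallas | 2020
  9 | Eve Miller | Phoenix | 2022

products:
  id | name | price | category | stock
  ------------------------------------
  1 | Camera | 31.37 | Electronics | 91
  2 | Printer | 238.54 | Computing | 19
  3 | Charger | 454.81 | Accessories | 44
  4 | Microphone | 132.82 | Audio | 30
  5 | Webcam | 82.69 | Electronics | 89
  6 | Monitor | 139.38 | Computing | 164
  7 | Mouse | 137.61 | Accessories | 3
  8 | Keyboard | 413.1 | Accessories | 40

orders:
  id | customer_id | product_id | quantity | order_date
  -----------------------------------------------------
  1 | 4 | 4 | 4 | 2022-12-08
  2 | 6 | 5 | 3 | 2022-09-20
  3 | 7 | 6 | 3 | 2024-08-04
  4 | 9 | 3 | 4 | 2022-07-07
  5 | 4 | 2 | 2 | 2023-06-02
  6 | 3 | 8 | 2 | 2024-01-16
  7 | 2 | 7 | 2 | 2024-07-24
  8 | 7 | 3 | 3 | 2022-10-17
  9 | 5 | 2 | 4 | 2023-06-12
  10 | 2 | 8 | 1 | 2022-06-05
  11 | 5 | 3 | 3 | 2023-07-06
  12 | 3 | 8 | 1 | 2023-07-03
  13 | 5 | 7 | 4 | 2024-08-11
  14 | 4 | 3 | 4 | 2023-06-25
SELECT p.name, AVG(c.quantity) AS avg_quantity FROM orders c JOIN customers p ON c.customer_id = p.id GROUP BY p.id, p.name

Execution result:
name | avg_quantity
Peter Wilson | 1.50
Tina Johnson | 1.50
Sam Johnson | 3.33
Leo Garcia | 3.67
Kate Brown | 3.00
David Jones | 3.00
Eve Miller | 4.00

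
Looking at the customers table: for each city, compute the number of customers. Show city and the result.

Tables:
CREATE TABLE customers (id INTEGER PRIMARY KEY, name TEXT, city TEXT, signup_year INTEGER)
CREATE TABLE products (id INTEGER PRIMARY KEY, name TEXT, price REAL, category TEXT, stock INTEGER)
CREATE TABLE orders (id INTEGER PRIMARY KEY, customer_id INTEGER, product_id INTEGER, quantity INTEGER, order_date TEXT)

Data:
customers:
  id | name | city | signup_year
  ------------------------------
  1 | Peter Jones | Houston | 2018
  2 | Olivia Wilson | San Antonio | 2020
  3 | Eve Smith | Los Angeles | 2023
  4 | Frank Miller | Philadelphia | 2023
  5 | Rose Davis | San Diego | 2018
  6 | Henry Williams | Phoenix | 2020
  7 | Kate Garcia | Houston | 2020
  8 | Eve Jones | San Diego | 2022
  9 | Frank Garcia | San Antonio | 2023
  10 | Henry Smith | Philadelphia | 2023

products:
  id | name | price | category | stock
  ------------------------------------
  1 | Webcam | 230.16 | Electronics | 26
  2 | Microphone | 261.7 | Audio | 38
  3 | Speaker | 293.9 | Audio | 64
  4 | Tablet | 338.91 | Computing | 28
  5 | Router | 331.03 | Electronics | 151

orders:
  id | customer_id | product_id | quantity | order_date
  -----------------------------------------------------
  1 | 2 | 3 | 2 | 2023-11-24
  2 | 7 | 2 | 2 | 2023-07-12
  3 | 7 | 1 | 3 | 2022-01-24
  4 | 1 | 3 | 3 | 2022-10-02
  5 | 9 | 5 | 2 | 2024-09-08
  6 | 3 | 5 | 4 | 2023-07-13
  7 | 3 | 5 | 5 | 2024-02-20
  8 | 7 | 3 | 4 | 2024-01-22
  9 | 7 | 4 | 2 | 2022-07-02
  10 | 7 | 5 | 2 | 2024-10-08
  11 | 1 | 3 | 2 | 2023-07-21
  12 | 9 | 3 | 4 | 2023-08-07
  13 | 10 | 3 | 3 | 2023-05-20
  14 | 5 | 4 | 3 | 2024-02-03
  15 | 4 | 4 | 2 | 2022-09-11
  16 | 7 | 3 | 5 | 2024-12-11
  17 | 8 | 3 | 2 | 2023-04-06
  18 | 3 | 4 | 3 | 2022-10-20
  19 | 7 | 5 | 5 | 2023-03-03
SELECT city, COUNT(*) AS n FROM customers GROUP BY city

Execution result:
city | n
Houston | 2
Los Angeles | 1
Philadelphia | 2
Phoenix | 1
San Antonio | 2
San Diego | 2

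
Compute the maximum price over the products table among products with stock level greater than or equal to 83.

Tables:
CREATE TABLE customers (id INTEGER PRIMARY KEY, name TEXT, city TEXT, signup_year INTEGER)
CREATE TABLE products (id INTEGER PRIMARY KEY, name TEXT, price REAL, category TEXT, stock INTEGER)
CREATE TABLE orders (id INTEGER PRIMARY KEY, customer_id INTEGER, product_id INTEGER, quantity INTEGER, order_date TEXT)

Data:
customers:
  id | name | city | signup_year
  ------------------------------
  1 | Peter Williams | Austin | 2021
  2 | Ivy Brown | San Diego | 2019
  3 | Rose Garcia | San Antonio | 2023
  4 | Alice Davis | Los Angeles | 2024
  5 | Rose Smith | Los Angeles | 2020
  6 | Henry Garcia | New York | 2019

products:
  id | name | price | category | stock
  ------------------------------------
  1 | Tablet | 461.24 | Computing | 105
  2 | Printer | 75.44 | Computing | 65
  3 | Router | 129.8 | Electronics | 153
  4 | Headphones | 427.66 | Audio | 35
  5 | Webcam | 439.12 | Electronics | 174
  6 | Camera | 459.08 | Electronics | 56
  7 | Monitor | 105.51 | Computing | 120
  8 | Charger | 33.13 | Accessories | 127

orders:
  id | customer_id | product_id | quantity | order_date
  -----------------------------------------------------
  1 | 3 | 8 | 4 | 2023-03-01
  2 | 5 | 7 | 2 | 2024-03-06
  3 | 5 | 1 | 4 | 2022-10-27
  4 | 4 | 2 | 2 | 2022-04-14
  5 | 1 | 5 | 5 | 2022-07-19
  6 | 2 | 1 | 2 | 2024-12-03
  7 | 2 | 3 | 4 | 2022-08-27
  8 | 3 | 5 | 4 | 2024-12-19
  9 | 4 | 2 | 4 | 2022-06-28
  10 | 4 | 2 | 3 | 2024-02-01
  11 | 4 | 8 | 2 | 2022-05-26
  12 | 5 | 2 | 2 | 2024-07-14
SELECT MAX(price) FROM products WHERE stock >= 83

Execution result:
461.24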